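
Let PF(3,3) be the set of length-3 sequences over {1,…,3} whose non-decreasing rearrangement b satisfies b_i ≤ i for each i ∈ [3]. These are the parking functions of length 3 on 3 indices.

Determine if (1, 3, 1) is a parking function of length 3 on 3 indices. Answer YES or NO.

YES

Sorted: b = (1, 1, 3).
  b_1=1 ≤ 1
  b_2=1 ≤ 2
  b_3=3 ≤ 3
All bounds hold ⇒ YES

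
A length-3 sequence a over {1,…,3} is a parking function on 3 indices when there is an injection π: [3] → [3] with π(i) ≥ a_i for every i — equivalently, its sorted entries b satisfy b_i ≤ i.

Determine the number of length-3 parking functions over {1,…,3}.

16

|PF| = (4−3)·4^(3−1) = 1 · 16 = 16 (Pollak)
E.g. (2,1,2) → sorted (1,2,2): b_i ≤ i ∀i, a PF.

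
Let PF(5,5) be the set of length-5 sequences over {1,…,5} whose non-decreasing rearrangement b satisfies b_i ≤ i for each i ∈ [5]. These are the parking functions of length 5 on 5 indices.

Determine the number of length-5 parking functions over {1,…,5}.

|PF(5,5)| = 1·6^4 = 1·1296 = 1296
Example (1,2,5,1,3) → sorted (1,1,2,3,5): b_i ≤ i ∀i, a PF.

1296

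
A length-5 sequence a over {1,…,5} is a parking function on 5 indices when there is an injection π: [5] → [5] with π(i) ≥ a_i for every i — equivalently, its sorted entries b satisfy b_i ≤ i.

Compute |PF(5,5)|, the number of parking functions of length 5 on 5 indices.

|PF| = (5−5+1)·(5+1)^(5−1) = 1×1296 = 1296
Example (2,3,2,1,2) → sorted (1,2,2,2,3): b_i ≤ i ∀i, a PF.

1296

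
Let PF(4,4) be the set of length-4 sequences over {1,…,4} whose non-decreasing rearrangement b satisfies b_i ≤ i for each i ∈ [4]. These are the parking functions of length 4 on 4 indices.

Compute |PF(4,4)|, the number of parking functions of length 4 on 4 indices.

|PF| = (4−4+1)·(4+1)^(4−1) = 1·125 = 125 [KW]
Check (2,2,1,4) → sorted (1,2,2,4): b_i ≤ i ∀i, a PF.

125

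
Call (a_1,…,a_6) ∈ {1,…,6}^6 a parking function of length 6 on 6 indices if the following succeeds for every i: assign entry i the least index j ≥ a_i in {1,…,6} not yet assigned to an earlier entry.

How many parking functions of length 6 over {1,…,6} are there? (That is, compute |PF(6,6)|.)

16807

|PF| = (6+1−6)·(6+1)^{6−1} = 1 · 16807 = 16807 (Pollak)
Example (2,5,3,1,1,4) → sorted (1,1,2,3,4,5): b_i ≤ i ∀i, a PF.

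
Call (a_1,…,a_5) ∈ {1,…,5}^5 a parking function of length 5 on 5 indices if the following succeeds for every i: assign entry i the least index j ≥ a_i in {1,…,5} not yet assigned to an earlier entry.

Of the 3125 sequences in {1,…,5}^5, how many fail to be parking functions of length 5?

1829

|PF(5,5)| = (5−5+1)·(5+1)^(5−1) = 1 · 1296 = 1296
E.g. (1,2,5,1,5) → sorted (1,1,2,5,5): b_4=5>4, not a PF.
Total 3125; non-PF = 3125−1296 = 1829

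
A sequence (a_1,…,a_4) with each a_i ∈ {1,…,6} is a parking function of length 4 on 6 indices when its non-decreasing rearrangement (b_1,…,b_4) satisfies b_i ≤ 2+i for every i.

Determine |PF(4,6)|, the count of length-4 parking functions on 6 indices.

1029

Count = (6+1−4)·(6+1)^{4−1} = 3 · 343 = 1029 (Konheim–Weiss)
Check (2,1,1,6) → sorted (1,1,2,6): b_i ≤ 2+i ∀i, a PF.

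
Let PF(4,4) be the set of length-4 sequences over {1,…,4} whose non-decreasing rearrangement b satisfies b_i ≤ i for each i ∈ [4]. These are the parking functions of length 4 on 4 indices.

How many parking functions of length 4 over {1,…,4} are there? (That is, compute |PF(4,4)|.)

#PF = (4−4+1)·(4+1)^(4−1) = 1 · 125 = 125 [KW]
Example (1,2,2,2) → sorted (1,2,2,2): b_i ≤ i ∀i, a PF.

125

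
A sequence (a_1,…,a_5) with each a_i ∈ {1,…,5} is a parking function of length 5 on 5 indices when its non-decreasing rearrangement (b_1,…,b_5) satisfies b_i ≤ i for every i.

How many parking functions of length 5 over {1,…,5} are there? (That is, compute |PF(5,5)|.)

1296

#PF = (5−5+1)·(5+1)^(5−1) = 1·1296 = 1296 (Konheim–Weiss)
Example (1,3,1,3,5) → sorted (1,1,3,3,5): b_i ≤ i ∀i, a PF.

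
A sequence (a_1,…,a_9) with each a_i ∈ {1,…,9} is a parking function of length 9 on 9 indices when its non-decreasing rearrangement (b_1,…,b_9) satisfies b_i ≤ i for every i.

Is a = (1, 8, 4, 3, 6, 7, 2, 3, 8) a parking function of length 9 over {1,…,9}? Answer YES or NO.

Order a: b = (1, 2, 3, 3, 4, 6, 7, 8, 8).
  b_1=1 ≤ 1
  b_2=2 ≤ 2
  b_3=3 ≤ 3
  b_4=3 ≤ 4
  b_5=4 ≤ 5
  b_6=6 ≤ 6
  b_7=7 ≤ 7
  b_8=8 ≤ 8
  b_9=8 ≤ 9
All bounds hold ⇒ YES

YES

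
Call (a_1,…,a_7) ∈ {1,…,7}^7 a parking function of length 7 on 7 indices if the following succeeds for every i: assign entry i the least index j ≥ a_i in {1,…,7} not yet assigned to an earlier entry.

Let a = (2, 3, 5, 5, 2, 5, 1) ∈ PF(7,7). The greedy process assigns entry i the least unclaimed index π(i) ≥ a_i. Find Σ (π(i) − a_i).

Σπ(i) = 1+…+7 = 28; Σa = 2+3+5+5+2+5+1 = 23; disp = 28−23 = 5.

5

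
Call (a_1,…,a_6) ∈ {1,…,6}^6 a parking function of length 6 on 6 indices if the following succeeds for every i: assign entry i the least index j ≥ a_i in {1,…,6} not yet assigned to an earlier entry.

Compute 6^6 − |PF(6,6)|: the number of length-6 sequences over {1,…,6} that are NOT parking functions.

|PF| = 1·7^5 = 1·16807 = 16807 [KW]
Example (6,5,4,4,6,4) → sorted (4,4,4,5,6,6): b_1=4>1, not a PF.
Total 46656; non-PF = 46656−16807 = 29849

29849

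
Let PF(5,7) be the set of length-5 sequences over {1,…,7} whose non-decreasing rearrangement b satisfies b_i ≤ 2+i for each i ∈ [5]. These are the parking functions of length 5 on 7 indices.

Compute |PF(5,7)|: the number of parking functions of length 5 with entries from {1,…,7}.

|PF| = 3·8^4 = 3×4096 = 12288 [KW]
E.g. (1,4,6,4,2) → sorted (1,2,4,4,6): b_i ≤ 2+i ∀i, a PF.

12288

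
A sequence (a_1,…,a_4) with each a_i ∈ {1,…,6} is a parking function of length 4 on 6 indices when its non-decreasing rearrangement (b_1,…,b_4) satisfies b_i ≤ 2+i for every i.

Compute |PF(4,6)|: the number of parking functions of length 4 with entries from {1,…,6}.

1029

|PF| = (7−4)·7^(4−1) = 3·343 = 1029 (Konheim–Weiss)
E.g. (4,4,1,2) → sorted (1,2,4,4): b_i ≤ 2+i ∀i, a PF.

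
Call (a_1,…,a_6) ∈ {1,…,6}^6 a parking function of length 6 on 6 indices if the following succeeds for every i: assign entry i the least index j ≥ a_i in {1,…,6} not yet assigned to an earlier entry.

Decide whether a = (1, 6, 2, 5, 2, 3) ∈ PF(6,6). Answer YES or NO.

Order a: b = (1, 2, 2, 3, 5, 6).
  b_1=1 ≤ 1
  b_2=2 ≤ 2
  b_3=2 ≤ 3
  b_4=3 ≤ 4
  b_5=5 ≤ 5
  b_6=6 ≤ 6
All bounds hold ⇒ YES

YES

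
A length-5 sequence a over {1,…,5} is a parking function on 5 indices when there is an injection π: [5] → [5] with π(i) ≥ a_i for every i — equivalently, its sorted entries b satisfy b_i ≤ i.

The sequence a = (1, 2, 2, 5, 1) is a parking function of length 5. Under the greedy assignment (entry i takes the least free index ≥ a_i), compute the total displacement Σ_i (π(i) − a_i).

Σπ(i) = 1+…+5 = 15; Σa = 1+2+2+5+1 = 11; disp = 15−11 = 4.

4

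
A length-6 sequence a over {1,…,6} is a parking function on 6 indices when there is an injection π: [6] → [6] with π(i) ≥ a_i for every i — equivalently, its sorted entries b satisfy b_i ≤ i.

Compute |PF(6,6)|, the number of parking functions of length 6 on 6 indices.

|PF(6,6)| = (6−6+1)·(6+1)^(6−1) = 1×16807 = 16807 (Pollak)
E.g. (5,3,2,6,1,4) → sorted (1,2,3,4,5,6): b_i ≤ i ∀i, a PF.

16807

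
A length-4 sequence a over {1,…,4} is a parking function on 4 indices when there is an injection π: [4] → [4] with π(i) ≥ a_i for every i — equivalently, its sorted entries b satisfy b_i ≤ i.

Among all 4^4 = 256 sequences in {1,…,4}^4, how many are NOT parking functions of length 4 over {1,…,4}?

|PF(4,4)| = (4−4+1)·(4+1)^(4−1) = 1·125 = 125 [KW]
Example (2,4,4,3) → sorted (2,3,4,4): b_1=2>1, not a PF.
So 256 − 125 = 131 fail.

131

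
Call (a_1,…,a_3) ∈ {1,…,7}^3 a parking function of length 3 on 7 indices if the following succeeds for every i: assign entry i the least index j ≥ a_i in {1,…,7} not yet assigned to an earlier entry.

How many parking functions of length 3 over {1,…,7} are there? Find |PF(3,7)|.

#PF = (7+1−3)·(7+1)^{3−1} = 5×64 = 320 (Konheim–Weiss)
One tuple (4,2,6) → sorted (2,4,6): b_i ≤ 4+i ∀i, a PF.

320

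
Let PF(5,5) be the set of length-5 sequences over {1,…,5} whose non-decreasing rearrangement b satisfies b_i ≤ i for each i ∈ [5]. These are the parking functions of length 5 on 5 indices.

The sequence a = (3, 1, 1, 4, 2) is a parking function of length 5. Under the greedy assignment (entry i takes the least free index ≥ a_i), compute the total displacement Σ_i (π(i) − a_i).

4

Σπ = 15 ({1..5} each once); Σa = 3+1+1+4+2 = 11; disp = 15−11 = 4.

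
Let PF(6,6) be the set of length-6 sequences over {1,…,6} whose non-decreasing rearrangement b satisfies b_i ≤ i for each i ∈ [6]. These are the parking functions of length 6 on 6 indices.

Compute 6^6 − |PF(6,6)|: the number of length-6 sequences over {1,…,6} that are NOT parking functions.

29849

|PF(6,6)| = (6−6+1)·(6+1)^(6−1) = 1×16807 = 16807
One tuple (6,4,5,6,2,4) → sorted (2,4,4,5,6,6): b_1=2>1, not a PF.
6^6 − 16807 = 46656 − 16807 = 29849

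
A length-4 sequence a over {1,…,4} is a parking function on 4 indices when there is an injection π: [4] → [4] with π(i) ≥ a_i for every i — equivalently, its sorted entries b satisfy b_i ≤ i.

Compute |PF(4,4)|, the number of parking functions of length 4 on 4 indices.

|PF| = (5−4)·5^(4−1) = 1 · 125 = 125
Check (1,3,2,4) → sorted (1,2,3,4): b_i ≤ i ∀i, a PF.

125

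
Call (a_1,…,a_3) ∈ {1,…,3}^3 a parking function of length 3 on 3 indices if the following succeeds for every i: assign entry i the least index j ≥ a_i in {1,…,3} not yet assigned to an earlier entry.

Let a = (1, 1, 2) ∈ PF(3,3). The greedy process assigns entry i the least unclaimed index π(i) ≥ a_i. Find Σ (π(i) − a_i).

2

Σπ(i) = 1+…+3 = 6; Σa = 1+1+2 = 4; disp = 6−4 = 2.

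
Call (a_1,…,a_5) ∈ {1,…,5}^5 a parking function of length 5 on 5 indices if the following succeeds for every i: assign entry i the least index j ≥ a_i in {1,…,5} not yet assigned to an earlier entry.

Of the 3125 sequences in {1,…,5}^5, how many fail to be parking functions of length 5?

#PF = (5−5+1)·(5+1)^(5−1) = 1·1296 = 1296 [KW]
Example (2,4,5,2,5) → sorted (2,2,4,5,5): b_1=2>1, not a PF.
Total 3125; non-PF = 3125−1296 = 1829

1829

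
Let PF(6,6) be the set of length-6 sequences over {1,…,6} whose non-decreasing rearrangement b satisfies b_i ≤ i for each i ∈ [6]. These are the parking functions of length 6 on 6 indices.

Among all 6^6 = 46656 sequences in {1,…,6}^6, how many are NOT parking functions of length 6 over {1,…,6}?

29849

|PF(6,6)| = (6−6+1)·(6+1)^(6−1) = 1·16807 = 16807 (Pollak)
One tuple (4,2,5,5,5,4) → sorted (2,4,4,5,5,5): b_1=2>1, not a PF.
6^6 − 16807 = 46656 − 16807 = 29849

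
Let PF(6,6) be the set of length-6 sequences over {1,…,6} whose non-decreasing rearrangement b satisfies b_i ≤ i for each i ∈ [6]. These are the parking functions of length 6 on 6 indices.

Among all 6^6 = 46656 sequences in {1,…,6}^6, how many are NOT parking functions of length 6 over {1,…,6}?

29849

|PF(6,6)| = (6−6+1)·(6+1)^(6−1) = 1×16807 = 16807 [KW]
One tuple (4,3,5,2,2,2) → sorted (2,2,2,3,4,5): b_1=2>1, not a PF.
6^6 − 16807 = 46656 − 16807 = 29849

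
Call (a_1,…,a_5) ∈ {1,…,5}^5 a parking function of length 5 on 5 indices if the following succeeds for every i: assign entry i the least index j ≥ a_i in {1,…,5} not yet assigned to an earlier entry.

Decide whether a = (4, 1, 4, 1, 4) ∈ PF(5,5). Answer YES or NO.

NO

Rearranged: b = (1, 1, 4, 4, 4).
  b_1=1 ≤ 1
  b_2=1 ≤ 2
  b_3=4 > 3
  fails at i=3 ⇒ NO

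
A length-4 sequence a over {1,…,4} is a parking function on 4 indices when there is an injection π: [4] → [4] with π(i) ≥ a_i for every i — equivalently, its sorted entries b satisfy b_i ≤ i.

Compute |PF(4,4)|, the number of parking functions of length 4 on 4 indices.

#PF = 1·5^3 = 1×125 = 125 (Konheim–Weiss)
One tuple (3,3,1,2) → sorted (1,2,3,3): b_i ≤ i ∀i, a PF.

125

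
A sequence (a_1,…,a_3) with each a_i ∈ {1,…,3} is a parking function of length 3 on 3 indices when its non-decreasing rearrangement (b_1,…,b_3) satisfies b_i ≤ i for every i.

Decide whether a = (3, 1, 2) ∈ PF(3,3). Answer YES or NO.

Rearranged: b = (1, 2, 3).
  b_1=1 ≤ 1
  b_2=2 ≤ 2
  b_3=3 ≤ 3
All bounds hold ⇒ YES

YES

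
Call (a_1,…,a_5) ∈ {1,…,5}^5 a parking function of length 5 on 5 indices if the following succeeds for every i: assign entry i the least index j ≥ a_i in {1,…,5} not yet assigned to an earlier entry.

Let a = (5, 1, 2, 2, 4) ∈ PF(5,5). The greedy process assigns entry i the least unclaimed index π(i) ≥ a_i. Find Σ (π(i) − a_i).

1

Σπ = 5·6/2 = 15 (π permutes [5]); Σa = 5+1+2+2+4 = 14; disp = 15−14 = 1.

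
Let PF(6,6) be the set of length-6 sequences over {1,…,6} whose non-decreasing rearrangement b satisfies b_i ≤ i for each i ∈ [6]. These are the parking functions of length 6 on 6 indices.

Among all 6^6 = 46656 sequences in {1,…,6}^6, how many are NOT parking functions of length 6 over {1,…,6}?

29849

#PF = (7−6)·7^(6−1) = 1×16807 = 16807
Check (5,5,6,4,4,5) → sorted (4,4,5,5,5,6): b_1=4>1, not a PF.
So 46656 − 16807 = 29849 fail.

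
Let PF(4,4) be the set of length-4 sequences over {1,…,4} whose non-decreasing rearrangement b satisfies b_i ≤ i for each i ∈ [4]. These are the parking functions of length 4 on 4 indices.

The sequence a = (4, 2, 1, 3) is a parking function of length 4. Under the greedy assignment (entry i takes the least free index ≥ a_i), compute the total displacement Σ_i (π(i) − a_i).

Σπ = 10 ({1..4} each once); Σa = 4+2+1+3 = 10; disp = 10−10 = 0.

0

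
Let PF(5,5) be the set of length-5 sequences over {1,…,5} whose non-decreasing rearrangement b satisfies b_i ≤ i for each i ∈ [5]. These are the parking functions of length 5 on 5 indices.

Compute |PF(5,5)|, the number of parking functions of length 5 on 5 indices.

1296

#PF = (5−5+1)·(5+1)^(5−1) = 1·1296 = 1296 (Pollak)
E.g. (4,1,4,3,2) → sorted (1,2,3,4,4): b_i ≤ i ∀i, a PF.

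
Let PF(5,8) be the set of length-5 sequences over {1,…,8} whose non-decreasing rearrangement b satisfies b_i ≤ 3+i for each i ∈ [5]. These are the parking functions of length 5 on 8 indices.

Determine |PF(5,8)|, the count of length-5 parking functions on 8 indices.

26244

|PF(5,8)| = (9−5)·9^(5−1) = 4·6561 = 26244 (Konheim–Weiss)
E.g. (6,4,6,3,1) → sorted (1,3,4,6,6): b_i ≤ 3+i ∀i, a PF.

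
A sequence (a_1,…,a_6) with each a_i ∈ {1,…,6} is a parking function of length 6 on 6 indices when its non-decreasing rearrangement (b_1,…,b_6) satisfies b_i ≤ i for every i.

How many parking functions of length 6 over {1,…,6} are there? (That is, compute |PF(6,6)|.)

16807

Count = (6−6+1)·(6+1)^(6−1) = 1 · 16807 = 16807 [KW]
Example (1,4,3,6,1,2) → sorted (1,1,2,3,4,6): b_i ≤ i ∀i, a PF.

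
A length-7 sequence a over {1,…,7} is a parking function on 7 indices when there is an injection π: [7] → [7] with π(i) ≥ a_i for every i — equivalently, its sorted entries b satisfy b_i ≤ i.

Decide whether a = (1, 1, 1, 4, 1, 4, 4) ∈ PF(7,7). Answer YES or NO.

Rearranged: b = (1, 1, 1, 1, 4, 4, 4).
  b_1=1 ≤ 1
  b_2=1 ≤ 2
  b_3=1 ≤ 3
  b_4=1 ≤ 4
  b_5=4 ≤ 5
  b_6=4 ≤ 6
  b_7=4 ≤ 7
All bounds hold ⇒ YES

YES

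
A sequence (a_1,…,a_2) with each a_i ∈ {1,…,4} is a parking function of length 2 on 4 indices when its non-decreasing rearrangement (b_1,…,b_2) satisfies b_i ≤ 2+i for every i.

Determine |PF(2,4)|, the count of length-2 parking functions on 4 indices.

15

|PF(2,4)| = (4−2+1)·(4+1)^(2−1) = 3·5 = 15
One tuple (2,4) → sorted (2,4): b_i ≤ 2+i ∀i, a PF.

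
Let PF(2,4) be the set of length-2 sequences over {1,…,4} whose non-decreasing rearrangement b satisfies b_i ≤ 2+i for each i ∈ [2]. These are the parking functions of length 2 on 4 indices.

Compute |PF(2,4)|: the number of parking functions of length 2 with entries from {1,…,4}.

15

#PF = (5−2)·5^(2−1) = 3 · 5 = 15
One tuple (2,4) → sorted (2,4): b_i ≤ 2+i ∀i, a PF.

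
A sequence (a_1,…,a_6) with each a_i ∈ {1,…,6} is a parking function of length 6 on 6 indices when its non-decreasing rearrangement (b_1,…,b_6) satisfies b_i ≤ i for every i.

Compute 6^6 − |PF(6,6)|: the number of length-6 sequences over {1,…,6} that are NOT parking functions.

29849

Count = (6−6+1)·(6+1)^(6−1) = 1×16807 = 16807 (Konheim–Weiss)
Example (5,6,2,3,6,2) → sorted (2,2,3,5,6,6): b_1=2>1, not a PF.
So 46656 − 16807 = 29849 fail.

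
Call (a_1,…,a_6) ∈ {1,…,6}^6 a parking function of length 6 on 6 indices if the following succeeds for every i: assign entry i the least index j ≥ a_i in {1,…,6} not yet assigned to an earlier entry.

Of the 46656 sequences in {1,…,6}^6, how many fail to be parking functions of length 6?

29849

Count = (6+1−6)·(6+1)^{6−1} = 1×16807 = 16807
E.g. (6,4,3,5,3,6) → sorted (3,3,4,5,6,6): b_1=3>1, not a PF.
So 46656 − 16807 = 29849 fail.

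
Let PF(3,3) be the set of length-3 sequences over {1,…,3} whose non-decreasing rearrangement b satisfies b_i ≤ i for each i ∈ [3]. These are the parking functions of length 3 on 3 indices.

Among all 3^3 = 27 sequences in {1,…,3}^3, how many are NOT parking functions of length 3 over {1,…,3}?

|PF| = 1·4^2 = 1 · 16 = 16 (Pollak)
Example (3,1,3) → sorted (1,3,3): b_2=3>2, not a PF.
3^3 − 16 = 27 − 16 = 11

11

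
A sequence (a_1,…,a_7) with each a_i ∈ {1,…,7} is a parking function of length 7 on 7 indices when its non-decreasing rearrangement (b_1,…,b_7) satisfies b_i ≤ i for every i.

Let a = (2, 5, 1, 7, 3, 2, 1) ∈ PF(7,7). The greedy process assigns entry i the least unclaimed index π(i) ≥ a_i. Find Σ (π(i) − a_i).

Σπ = 7·8/2 = 28 (π permutes [7]); Σa = 2+5+1+7+3+2+1 = 21; disp = 28−21 = 7.

7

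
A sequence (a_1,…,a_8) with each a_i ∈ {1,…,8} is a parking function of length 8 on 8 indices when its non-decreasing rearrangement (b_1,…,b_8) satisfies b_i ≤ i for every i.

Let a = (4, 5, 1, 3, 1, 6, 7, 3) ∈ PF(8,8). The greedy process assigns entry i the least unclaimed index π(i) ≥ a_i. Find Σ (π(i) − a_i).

6

Σπ = 8·9/2 = 36 (π permutes [8]); Σa = 4+5+1+3+1+6+7+3 = 30; disp = 36−30 = 6.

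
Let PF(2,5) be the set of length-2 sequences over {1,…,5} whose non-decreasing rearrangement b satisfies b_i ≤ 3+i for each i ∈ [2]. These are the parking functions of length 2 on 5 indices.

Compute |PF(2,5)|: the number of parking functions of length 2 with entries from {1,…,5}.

24

|PF| = (5−2+1)·(5+1)^(2−1) = 4·6 = 24 (Konheim–Weiss)
Example (2,4) → sorted (2,4): b_i ≤ 3+i ∀i, a PF.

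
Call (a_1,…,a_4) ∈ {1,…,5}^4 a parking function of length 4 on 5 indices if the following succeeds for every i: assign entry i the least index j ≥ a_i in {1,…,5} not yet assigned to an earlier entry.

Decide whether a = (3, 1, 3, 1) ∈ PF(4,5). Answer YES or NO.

Rearranged: b = (1, 1, 3, 3).
  b_1=1 ≤ 2
  b_2=1 ≤ 3
  b_3=3 ≤ 4
  b_4=3 ≤ 5
All bounds hold ⇒ YES

YES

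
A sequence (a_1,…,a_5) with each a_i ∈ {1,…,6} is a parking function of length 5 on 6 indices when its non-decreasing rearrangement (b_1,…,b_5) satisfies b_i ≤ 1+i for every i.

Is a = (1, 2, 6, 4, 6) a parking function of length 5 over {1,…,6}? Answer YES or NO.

Sorted: b = (1, 2, 4, 6, 6).
  b_1=1 ≤ 2
  b_2=2 ≤ 3
  b_3=4 ≤ 4
  b_4=6 > 5
  fails at i=4 ⇒ NO

NO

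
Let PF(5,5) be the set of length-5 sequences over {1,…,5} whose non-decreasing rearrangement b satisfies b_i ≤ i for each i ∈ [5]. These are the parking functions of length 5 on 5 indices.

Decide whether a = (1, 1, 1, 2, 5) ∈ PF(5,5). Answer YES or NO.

Rearranged: b = (1, 1, 1, 2, 5).
  b_1=1 ≤ 1
  b_2=1 ≤ 2
  b_3=1 ≤ 3
  b_4=2 ≤ 4
  b_5=5 ≤ 5
All bounds hold ⇒ YES

YES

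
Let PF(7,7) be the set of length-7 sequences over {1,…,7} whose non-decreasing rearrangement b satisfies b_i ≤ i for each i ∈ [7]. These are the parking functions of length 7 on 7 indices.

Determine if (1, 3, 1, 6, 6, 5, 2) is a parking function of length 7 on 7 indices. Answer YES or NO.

Rearranged: b = (1, 1, 2, 3, 5, 6, 6).
  b_1=1 ≤ 1
  b_2=1 ≤ 2
  b_3=2 ≤ 3
  b_4=3 ≤ 4
  b_5=5 ≤ 5
  b_6=6 ≤ 6
  b_7=6 ≤ 7
All bounds hold ⇒ YES

YES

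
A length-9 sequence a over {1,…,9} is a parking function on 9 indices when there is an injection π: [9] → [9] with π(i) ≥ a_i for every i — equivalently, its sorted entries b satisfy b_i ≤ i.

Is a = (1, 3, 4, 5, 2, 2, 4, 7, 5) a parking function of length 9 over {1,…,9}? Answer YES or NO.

YES

Order a: b = (1, 2, 2, 3, 4, 4, 5, 5, 7).
  b_1=1 ≤ 1
  b_2=2 ≤ 2
  b_3=2 ≤ 3
  b_4=3 ≤ 4
  b_5=4 ≤ 5
  b_6=4 ≤ 6
  b_7=5 ≤ 7
  b_8=5 ≤ 8
  b_9=7 ≤ 9
All bounds hold ⇒ YES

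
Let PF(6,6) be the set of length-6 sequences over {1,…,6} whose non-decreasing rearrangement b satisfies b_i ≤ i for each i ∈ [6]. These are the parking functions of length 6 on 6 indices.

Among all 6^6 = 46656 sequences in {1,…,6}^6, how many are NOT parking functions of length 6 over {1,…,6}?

29849

|PF(6,6)| = 1·7^5 = 1 · 16807 = 16807 [KW]
One tuple (5,5,6,6,3,1) → sorted (1,3,5,5,6,6): b_2=3>2, not a PF.
Total 46656; non-PF = 46656−16807 = 29849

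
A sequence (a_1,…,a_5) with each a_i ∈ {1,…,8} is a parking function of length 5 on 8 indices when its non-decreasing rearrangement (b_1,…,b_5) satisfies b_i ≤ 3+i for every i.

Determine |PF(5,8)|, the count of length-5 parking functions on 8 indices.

|PF(5,8)| = (8−5+1)·(8+1)^(5−1) = 4 · 6561 = 26244 (Pollak)
Check (4,4,3,1,2) → sorted (1,2,3,4,4): b_i ≤ 3+i ∀i, a PF.

26244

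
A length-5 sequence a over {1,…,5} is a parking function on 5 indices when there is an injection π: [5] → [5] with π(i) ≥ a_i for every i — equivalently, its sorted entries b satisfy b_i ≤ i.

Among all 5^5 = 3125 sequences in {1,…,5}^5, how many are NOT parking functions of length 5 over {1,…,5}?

#PF = (5−5+1)·(5+1)^(5−1) = 1 · 1296 = 1296 (Pollak)
E.g. (5,4,3,5,5) → sorted (3,4,5,5,5): b_1=3>1, not a PF.
5^5 − 1296 = 3125 − 1296 = 1829

1829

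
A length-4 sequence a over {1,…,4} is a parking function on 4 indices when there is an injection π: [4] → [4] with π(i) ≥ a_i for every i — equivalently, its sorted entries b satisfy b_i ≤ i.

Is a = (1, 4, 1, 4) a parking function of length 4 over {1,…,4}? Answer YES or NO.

Rearranged: b = (1, 1, 4, 4).
  b_1=1 ≤ 1
  b_2=1 ≤ 2
  b_3=4 > 3
  fails at i=3 ⇒ NO

NO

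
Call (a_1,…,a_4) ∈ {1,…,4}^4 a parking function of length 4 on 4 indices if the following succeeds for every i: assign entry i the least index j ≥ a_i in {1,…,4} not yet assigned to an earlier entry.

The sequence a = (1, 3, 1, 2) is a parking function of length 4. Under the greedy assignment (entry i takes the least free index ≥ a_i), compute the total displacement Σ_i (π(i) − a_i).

Σπ(i) = 1+…+4 = 10; Σa = 1+3+1+2 = 7; disp = 10−7 = 3.

3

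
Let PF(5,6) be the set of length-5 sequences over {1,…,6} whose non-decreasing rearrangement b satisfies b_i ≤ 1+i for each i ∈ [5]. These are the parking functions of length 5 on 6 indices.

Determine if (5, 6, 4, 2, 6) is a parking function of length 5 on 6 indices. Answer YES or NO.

Order a: b = (2, 4, 5, 6, 6).
  b_1=2 ≤ 2
  b_2=4 > 3
  fails at i=2 ⇒ NO

NO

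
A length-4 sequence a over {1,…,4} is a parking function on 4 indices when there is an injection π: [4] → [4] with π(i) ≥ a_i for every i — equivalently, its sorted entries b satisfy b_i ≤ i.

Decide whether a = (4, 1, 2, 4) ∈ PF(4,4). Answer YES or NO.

Sorted: b = (1, 2, 4, 4).
  b_1=1 ≤ 1
  b_2=2 ≤ 2
  b_3=4 > 3
  fails at i=3 ⇒ NO

NO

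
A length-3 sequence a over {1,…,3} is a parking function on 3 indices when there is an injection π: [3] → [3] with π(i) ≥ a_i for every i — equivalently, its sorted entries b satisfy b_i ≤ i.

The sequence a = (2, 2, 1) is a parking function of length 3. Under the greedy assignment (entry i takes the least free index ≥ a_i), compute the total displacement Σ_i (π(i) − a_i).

1

Σπ(i) = 1+…+3 = 6; Σa = 2+2+1 = 5; disp = 6−5 = 1.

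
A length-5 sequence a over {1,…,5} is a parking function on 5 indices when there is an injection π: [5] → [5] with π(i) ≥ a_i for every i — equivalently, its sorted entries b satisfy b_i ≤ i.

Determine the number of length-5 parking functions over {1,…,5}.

1296

|PF(5,5)| = (6−5)·6^(5−1) = 1×1296 = 1296 [KW]
Check (4,1,1,1,4) → sorted (1,1,1,4,4): b_i ≤ i ∀i, a PF.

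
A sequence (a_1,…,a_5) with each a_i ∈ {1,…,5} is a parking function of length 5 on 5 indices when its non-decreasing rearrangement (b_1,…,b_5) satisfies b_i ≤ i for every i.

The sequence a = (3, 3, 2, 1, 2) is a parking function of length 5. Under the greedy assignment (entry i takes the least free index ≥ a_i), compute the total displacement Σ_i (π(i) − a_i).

4

Σπ(i) = 1+…+5 = 15; Σa = 3+3+2+1+2 = 11; disp = 15−11 = 4.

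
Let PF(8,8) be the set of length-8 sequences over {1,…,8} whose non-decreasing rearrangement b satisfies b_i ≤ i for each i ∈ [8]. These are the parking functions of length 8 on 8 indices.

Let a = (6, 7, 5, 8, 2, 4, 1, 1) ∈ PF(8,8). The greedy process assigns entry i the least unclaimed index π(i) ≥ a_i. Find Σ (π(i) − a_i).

Σπ = 8·9/2 = 36 (π permutes [8]); Σa = 6+7+5+8+2+4+1+1 = 34; disp = 36−34 = 2.

2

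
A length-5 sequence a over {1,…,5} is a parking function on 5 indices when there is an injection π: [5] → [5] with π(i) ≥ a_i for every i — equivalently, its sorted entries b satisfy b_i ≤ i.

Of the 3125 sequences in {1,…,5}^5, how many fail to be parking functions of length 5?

#PF = (5+1−5)·(5+1)^{5−1} = 1·1296 = 1296 (Konheim–Weiss)
Check (4,4,4,5,3) → sorted (3,4,4,4,5): b_1=3>1, not a PF.
So 3125 − 1296 = 1829 fail.

1829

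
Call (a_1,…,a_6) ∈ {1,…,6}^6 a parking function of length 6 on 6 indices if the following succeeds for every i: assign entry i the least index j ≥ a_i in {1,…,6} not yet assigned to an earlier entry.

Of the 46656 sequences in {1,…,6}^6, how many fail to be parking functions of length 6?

29849

|PF(6,6)| = 1·7^5 = 1 · 16807 = 16807 (Pollak)
E.g. (5,1,6,6,3,6) → sorted (1,3,5,6,6,6): b_2=3>2, not a PF.
So 46656 − 16807 = 29849 fail.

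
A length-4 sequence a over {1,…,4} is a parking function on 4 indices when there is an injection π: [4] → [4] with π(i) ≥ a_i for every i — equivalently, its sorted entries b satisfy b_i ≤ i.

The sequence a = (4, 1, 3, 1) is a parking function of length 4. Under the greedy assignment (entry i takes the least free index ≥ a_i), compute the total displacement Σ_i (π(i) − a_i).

Σπ(i) = 1+…+4 = 10; Σa = 4+1+3+1 = 9; disp = 10−9 = 1.

1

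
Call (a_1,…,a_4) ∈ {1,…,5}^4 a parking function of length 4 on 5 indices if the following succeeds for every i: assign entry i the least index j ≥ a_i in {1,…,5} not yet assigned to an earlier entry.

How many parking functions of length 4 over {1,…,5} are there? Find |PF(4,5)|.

Count = (5−4+1)·(5+1)^(4−1) = 2×216 = 432 [KW]
One tuple (4,4,1,1) → sorted (1,1,4,4): b_i ≤ 1+i ∀i, a PF.

432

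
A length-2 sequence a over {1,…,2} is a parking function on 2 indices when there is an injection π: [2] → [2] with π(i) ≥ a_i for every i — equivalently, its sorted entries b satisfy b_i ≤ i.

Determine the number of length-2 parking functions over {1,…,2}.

Count = (2+1−2)·(2+1)^{2−1} = 1×3 = 3 (Konheim–Weiss)
Example (2,1) → sorted (1,2): b_i ≤ i ∀i, a PF.

3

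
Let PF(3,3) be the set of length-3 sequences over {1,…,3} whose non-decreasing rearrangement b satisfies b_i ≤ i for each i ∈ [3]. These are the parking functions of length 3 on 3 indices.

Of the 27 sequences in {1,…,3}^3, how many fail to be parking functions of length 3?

Count = (3−3+1)·(3+1)^(3−1) = 1×16 = 16
One tuple (3,3,3) → sorted (3,3,3): b_1=3>1, not a PF.
So 27 − 16 = 11 fail.

11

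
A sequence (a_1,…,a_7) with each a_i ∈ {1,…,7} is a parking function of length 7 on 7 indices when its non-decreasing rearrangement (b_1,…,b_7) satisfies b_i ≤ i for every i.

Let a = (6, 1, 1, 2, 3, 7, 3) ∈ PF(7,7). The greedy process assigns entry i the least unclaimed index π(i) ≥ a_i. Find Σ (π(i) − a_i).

Σπ(i) = 1+…+7 = 28; Σa = 6+1+1+2+3+7+3 = 23; disp = 28−23 = 5.

5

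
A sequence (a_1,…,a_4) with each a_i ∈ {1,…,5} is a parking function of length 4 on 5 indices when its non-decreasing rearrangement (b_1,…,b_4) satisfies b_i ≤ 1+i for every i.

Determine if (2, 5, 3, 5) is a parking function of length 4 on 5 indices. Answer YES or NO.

Rearranged: b = (2, 3, 5, 5).
  b_1=2 ≤ 2
  b_2=3 ≤ 3
  b_3=5 > 4
  fails at i=3 ⇒ NO

NO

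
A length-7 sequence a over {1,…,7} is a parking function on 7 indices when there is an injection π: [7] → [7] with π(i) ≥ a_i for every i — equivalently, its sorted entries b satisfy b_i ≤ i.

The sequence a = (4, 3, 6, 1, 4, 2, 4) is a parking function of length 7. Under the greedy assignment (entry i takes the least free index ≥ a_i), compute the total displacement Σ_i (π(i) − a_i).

Σπ = 28 ({1..7} each once); Σa = 4+3+6+1+4+2+4 = 24; disp = 28−24 = 4.

4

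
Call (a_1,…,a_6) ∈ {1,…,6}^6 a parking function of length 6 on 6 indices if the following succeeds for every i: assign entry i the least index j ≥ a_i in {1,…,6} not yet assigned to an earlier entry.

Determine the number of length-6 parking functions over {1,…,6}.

|PF| = 1·7^5 = 1×16807 = 16807
One tuple (1,3,1,3,3,4) → sorted (1,1,3,3,3,4): b_i ≤ i ∀i, a PF.

16807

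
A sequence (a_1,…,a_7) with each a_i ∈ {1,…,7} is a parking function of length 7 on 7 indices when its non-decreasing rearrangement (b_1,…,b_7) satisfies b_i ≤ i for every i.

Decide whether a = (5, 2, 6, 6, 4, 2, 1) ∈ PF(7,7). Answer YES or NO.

Sorted: b = (1, 2, 2, 4, 5, 6, 6).
  b_1=1 ≤ 1
  b_2=2 ≤ 2
  b_3=2 ≤ 3
  b_4=4 ≤ 4
  b_5=5 ≤ 5
  b_6=6 ≤ 6
  b_7=6 ≤ 7
All bounds hold ⇒ YES

YES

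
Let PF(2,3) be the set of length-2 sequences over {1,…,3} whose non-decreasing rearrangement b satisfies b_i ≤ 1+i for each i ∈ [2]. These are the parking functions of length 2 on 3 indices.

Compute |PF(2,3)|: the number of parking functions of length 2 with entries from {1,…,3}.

8

|PF(2,3)| = (3−2+1)·(3+1)^(2−1) = 2·4 = 8
One tuple (1,1) → sorted (1,1): b_i ≤ 1+i ∀i, a PF.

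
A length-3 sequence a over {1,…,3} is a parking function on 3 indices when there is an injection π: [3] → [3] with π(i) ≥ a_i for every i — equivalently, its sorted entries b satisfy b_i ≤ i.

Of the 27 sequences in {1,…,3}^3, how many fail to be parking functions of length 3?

Count = (4−3)·4^(3−1) = 1·16 = 16 (Konheim–Weiss)
Check (3,3,3) → sorted (3,3,3): b_1=3>1, not a PF.
So 27 − 16 = 11 fail.

11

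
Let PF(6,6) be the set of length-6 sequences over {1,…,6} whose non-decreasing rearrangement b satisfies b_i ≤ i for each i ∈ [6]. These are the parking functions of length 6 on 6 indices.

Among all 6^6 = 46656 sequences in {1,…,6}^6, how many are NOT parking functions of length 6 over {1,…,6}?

|PF(6,6)| = (6+1−6)·(6+1)^{6−1} = 1×16807 = 16807 (Konheim–Weiss)
Check (6,1,5,6,1,5) → sorted (1,1,5,5,6,6): b_3=5>3, not a PF.
6^6 − 16807 = 46656 − 16807 = 29849

29849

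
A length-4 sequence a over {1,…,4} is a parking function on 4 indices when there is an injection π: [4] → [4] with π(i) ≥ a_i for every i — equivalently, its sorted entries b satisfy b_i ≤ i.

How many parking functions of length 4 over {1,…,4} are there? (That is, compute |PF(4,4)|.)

125

|PF| = (4+1−4)·(4+1)^{4−1} = 1 · 125 = 125
E.g. (3,4,1,1) → sorted (1,1,3,4): b_i ≤ i ∀i, a PF.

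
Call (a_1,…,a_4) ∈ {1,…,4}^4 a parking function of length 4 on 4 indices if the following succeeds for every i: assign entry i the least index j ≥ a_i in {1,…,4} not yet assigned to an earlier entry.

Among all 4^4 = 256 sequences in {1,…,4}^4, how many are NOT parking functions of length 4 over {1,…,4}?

|PF| = 1·5^3 = 1×125 = 125 [KW]
One tuple (4,3,4,2) → sorted (2,3,4,4): b_1=2>1, not a PF.
Total 256; non-PF = 256−125 = 131

131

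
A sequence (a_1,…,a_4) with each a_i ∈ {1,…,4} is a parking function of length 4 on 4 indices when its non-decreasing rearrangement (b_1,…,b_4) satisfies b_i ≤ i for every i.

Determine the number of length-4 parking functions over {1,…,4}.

#PF = 1·5^3 = 1×125 = 125 (Pollak)
E.g. (2,2,3,1) → sorted (1,2,2,3): b_i ≤ i ∀i, a PF.

125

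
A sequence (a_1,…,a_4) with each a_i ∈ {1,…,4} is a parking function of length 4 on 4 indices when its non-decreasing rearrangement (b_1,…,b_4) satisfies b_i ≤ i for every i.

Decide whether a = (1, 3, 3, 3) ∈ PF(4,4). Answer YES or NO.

Sorted: b = (1, 3, 3, 3).
  b_1=1 ≤ 1
  b_2=3 > 2
  fails at i=2 ⇒ NO

NO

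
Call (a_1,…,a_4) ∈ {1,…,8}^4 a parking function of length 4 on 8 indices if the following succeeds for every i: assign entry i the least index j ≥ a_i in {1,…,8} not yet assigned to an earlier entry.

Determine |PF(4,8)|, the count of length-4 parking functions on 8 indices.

Count = (9−4)·9^(4−1) = 5 · 729 = 3645 (Konheim–Weiss)
E.g. (5,1,7,3) → sorted (1,3,5,7): b_i ≤ 4+i ∀i, a PF.

3645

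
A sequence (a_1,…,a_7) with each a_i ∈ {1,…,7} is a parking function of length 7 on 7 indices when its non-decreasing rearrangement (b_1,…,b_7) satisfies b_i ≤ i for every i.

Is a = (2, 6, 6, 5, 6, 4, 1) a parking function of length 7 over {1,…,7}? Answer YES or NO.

Order a: b = (1, 2, 4, 5, 6, 6, 6).
  b_1=1 ≤ 1
  b_2=2 ≤ 2
  b_3=4 > 3
  fails at i=3 ⇒ NO

NO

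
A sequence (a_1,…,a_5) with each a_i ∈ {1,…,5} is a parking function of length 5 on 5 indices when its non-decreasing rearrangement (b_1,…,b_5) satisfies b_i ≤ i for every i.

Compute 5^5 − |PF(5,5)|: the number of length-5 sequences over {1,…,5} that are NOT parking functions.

|PF(5,5)| = (6−5)·6^(5−1) = 1×1296 = 1296 [KW]
One tuple (5,3,5,4,4) → sorted (3,4,4,5,5): b_1=3>1, not a PF.
Total 3125; non-PF = 3125−1296 = 1829

1829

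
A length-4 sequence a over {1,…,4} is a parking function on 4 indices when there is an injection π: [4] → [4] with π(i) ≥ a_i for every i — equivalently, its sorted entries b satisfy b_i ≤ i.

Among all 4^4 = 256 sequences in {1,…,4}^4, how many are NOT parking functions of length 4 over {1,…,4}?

131

|PF(4,4)| = (4+1−4)·(4+1)^{4−1} = 1 · 125 = 125 (Pollak)
Check (4,4,4,4) → sorted (4,4,4,4): b_1=4>1, not a PF.
So 256 − 125 = 131 fail.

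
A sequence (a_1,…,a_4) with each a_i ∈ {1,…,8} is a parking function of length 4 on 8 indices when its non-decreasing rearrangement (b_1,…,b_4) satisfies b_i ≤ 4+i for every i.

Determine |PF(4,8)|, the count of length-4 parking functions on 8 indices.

3645

Count = (8−4+1)·(8+1)^(4−1) = 5×729 = 3645
E.g. (1,4,7,2) → sorted (1,2,4,7): b_i ≤ 4+i ∀i, a PF.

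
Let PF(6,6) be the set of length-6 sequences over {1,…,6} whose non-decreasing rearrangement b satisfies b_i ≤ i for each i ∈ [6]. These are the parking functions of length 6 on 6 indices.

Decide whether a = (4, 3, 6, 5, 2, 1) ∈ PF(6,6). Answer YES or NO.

Sorted: b = (1, 2, 3, 4, 5, 6).
  b_1=1 ≤ 1
  b_2=2 ≤ 2
  b_3=3 ≤ 3
  b_4=4 ≤ 4
  b_5=5 ≤ 5
  b_6=6 ≤ 6
All bounds hold ⇒ YES

YES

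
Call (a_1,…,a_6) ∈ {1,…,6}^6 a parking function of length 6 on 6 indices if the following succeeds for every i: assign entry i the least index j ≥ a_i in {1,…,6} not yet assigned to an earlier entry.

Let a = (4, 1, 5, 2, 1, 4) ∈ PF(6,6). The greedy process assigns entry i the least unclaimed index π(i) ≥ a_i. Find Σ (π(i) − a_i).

4

Σπ(i) = 1+…+6 = 21; Σa = 4+1+5+2+1+4 = 17; disp = 21−17 = 4.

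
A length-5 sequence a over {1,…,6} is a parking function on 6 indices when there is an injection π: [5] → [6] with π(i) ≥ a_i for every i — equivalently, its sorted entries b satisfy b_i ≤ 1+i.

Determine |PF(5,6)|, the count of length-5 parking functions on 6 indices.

#PF = (6−5+1)·(6+1)^(5−1) = 2×2401 = 4802 (Pollak)
Example (4,3,3,2,5) → sorted (2,3,3,4,5): b_i ≤ 1+i ∀i, a PF.

4802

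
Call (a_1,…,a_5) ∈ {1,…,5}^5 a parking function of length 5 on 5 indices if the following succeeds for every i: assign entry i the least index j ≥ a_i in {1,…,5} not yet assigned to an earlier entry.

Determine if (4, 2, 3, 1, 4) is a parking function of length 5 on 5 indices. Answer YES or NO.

Rearranged: b = (1, 2, 3, 4, 4).
  b_1=1 ≤ 1
  b_2=2 ≤ 2
  b_3=3 ≤ 3
  b_4=4 ≤ 4
  b_5=4 ≤ 5
All bounds hold ⇒ YES

YES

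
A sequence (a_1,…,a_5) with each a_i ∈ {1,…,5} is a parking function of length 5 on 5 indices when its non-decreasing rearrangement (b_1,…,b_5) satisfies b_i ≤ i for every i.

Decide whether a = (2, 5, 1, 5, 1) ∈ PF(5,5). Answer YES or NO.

NO

Rearranged: b = (1, 1, 2, 5, 5).
  b_1=1 ≤ 1
  b_2=1 ≤ 2
  b_3=2 ≤ 3
  b_4=5 > 4
  fails at i=4 ⇒ NO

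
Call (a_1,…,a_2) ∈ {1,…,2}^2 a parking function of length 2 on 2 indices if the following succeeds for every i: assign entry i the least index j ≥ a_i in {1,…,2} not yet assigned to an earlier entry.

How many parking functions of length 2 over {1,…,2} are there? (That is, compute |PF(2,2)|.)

3

#PF = (2+1−2)·(2+1)^{2−1} = 1 · 3 = 3
One tuple (2,1) → sorted (1,2): b_i ≤ i ∀i, a PF.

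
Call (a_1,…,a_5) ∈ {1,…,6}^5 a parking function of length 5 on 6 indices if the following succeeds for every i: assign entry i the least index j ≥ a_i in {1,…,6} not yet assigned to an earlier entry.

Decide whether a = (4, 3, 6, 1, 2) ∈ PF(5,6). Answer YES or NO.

Sorted: b = (1, 2, 3, 4, 6).
  b_1=1 ≤ 2
  b_2=2 ≤ 3
  b_3=3 ≤ 4
  b_4=4 ≤ 5
  b_5=6 ≤ 6
All bounds hold ⇒ YES

YES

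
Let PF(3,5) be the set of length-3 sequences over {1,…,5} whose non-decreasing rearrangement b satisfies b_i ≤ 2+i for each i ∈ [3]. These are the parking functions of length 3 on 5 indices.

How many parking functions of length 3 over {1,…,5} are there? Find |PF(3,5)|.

108

|PF(3,5)| = (5+1−3)·(5+1)^{3−1} = 3 · 36 = 108 (Pollak)
Check (4,1,3) → sorted (1,3,4): b_i ≤ 2+i ∀i, a PF.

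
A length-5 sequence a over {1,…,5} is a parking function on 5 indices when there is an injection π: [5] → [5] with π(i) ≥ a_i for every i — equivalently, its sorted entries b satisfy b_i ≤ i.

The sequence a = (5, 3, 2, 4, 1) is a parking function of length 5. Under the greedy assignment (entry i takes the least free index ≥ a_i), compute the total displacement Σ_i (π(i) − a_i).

0

Σπ = 5·6/2 = 15 (π permutes [5]); Σa = 5+3+2+4+1 = 15; disp = 15−15 = 0.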